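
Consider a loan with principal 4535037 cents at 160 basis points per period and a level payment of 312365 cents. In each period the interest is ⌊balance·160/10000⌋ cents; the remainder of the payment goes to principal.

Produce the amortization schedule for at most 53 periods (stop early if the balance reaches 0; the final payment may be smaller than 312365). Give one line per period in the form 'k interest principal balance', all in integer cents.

1. interest=⌊4535037·160/10000⌋=72560; principal=312365-72560=239805; balance=4535037-239805=4295232
2. interest=⌊4295232·160/10000⌋=68723; principal=312365-68723=243642; balance=4295232-243642=4051590
3. interest=⌊4051590·160/10000⌋=64825; principal=312365-64825=247540; balance=4051590-247540=3804050
4. interest=⌊3804050·160/10000⌋=60864; principal=312365-60864=251501; balance=3804050-251501=3552549
5. interest=⌊3552549·160/10000⌋=56840; principal=312365-56840=255525; balance=3552549-255525=3297024
6. interest=⌊3297024·160/10000⌋=52752; principal=312365-52752=259613; balance=3297024-259613=3037411
7. interest=⌊3037411·160/10000⌋=48598; principal=312365-48598=263767; balance=3037411-263767=2773644
8. interest=⌊2773644·160/10000⌋=44378; principal=312365-44378=267987; balance=2773644-267987=2505657
9. interest=⌊2505657·160/10000⌋=40090; principal=312365-40090=272275; balance=2505657-272275=2233382
10. interest=⌊2233382·160/10000⌋=35734; principal=312365-35734=276631; balance=2233382-276631=1956751
11. interest=⌊1956751·160/10000⌋=31308; principal=312365-31308=281057; balance=1956751-281057=1675694
12. interest=⌊1675694·160/10000⌋=26811; principal=312365-26811=285554; balance=1675694-285554=1390140
13. interest=⌊1390140·160/10000⌋=22242; principal=312365-22242=290123; balance=1390140-290123=1100017
14. interest=⌊1100017·160/10000⌋=17600; principal=312365-17600=294765; balance=1100017-294765=805252
15. interest=⌊805252·160/10000⌋=12884; principal=312365-12884=299481; balance=805252-299481=505771
16. interest=⌊505771·160/10000⌋=8092; principal=312365-8092=304273; balance=505771-304273=201498
17. interest=⌊201498·160/10000⌋=3223; principal=min(312365-3223,201498)=201498; balance=201498-201498=0

1 72560 239805 4295232
2 68723 243642 4051590
3 64825 247540 3804050
4 60864 251501 3552549
5 56840 255525 3297024
6 52752 259613 3037411
7 48598 263767 2773644
8 44378 267987 2505657
9 40090 272275 2233382
10 35734 276631 1956751
11 31308 281057 1675694
12 26811 285554 1390140
13 22242 290123 1100017
14 17600 294765 805252
15 12884 299481 505771
16 8092 304273 201498
17 3223 201498 0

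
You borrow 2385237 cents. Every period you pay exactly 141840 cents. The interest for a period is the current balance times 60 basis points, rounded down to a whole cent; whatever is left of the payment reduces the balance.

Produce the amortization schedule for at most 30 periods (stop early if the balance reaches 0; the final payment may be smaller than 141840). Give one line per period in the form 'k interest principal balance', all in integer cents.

1 14311 127529 2257708
2 13546 128294 2129414
3 12776 129064 2000350
4 12002 129838 1870512
5 11223 130617 1739895
6 10439 131401 1608494
7 9650 132190 1476304
8 8857 132983 1343321
9 8059 133781 1209540
10 7257 134583 1074957
11 6449 135391 939566
12 5637 136203 803363
13 4820 137020 666343
14 3998 137842 528501
15 3171 138669 389832
16 2338 139502 250330
17 1501 140339 109991
18 659 109991 0

1. interest=⌊2385237·60/10000⌋=14311; principal=141840-14311=127529; balance=2385237-127529=2257708
2. interest=⌊2257708·60/10000⌋=13546; principal=141840-13546=128294; balance=2257708-128294=2129414
3. interest=⌊2129414·60/10000⌋=12776; principal=141840-12776=129064; balance=2129414-129064=2000350
4. interest=⌊2000350·60/10000⌋=12002; principal=141840-12002=129838; balance=2000350-129838=1870512
5. interest=⌊1870512·60/10000⌋=11223; principal=141840-11223=130617; balance=1870512-130617=1739895
6. interest=⌊1739895·60/10000⌋=10439; principal=141840-10439=131401; balance=1739895-131401=1608494
7. interest=⌊1608494·60/10000⌋=9650; principal=141840-9650=132190; balance=1608494-132190=1476304
8. interest=⌊1476304·60/10000⌋=8857; principal=141840-8857=132983; balance=1476304-132983=1343321
9. interest=⌊1343321·60/10000⌋=8059; principal=141840-8059=133781; balance=1343321-133781=1209540
10. interest=⌊1209540·60/10000⌋=7257; principal=141840-7257=134583; balance=1209540-134583=1074957
11. interest=⌊1074957·60/10000⌋=6449; principal=141840-6449=135391; balance=1074957-135391=939566
12. interest=⌊939566·60/10000⌋=5637; principal=141840-5637=136203; balance=939566-136203=803363
13. interest=⌊803363·60/10000⌋=4820; principal=141840-4820=137020; balance=803363-137020=666343
14. interest=⌊666343·60/10000⌋=3998; principal=141840-3998=137842; balance=666343-137842=528501
15. interest=⌊528501·60/10000⌋=3171; principal=141840-3171=138669; balance=528501-138669=389832
16. interest=⌊389832·60/10000⌋=2338; principal=141840-2338=139502; balance=389832-139502=250330
17. interest=⌊250330·60/10000⌋=1501; principal=141840-1501=140339; balance=250330-140339=109991
18. interest=⌊109991·60/10000⌋=659; principal=min(141840-659,109991)=109991; balance=109991-109991=0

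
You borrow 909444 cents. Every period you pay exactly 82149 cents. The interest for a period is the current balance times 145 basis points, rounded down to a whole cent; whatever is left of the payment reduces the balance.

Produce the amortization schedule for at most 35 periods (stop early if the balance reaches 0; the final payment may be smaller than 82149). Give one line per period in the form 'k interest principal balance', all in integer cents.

1 13186 68963 840481
2 12186 69963 770518
3 11172 70977 699541
4 10143 72006 627535
5 9099 73050 554485
6 8040 74109 480376
7 6965 75184 405192
8 5875 76274 328918
9 4769 77380 251538
10 3647 78502 173036
11 2509 79640 93396
12 1354 80795 12601
13 182 12601 0

1. interest=⌊909444·145/10000⌋=13186; principal=82149-13186=68963; balance=909444-68963=840481
2. interest=⌊840481·145/10000⌋=12186; principal=82149-12186=69963; balance=840481-69963=770518
3. interest=⌊770518·145/10000⌋=11172; principal=82149-11172=70977; balance=770518-70977=699541
4. interest=⌊699541·145/10000⌋=10143; principal=82149-10143=72006; balance=699541-72006=627535
5. interest=⌊627535·145/10000⌋=9099; principal=82149-9099=73050; balance=627535-73050=554485
6. interest=⌊554485·145/10000⌋=8040; principal=82149-8040=74109; balance=554485-74109=480376
7. interest=⌊480376·145/10000⌋=6965; principal=82149-6965=75184; balance=480376-75184=405192
8. interest=⌊405192·145/10000⌋=5875; principal=82149-5875=76274; balance=405192-76274=328918
9. interest=⌊328918·145/10000⌋=4769; principal=82149-4769=77380; balance=328918-77380=251538
10. interest=⌊251538·145/10000⌋=3647; principal=82149-3647=78502; balance=251538-78502=173036
11. interest=⌊173036·145/10000⌋=2509; principal=82149-2509=79640; balance=173036-79640=93396
12. interest=⌊93396·145/10000⌋=1354; principal=82149-1354=80795; balance=93396-80795=12601
13. interest=⌊12601·145/10000⌋=182; principal=min(82149-182,12601)=12601; balance=12601-12601=0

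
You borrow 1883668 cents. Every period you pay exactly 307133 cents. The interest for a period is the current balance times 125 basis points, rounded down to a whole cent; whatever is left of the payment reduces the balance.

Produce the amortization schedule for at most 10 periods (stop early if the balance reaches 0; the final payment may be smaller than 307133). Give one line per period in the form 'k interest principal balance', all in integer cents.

1. interest=⌊1883668·125/10000⌋=23545; principal=307133-23545=283588; balance=1883668-283588=1600080
2. interest=⌊1600080·125/10000⌋=20001; principal=307133-20001=287132; balance=1600080-287132=1312948
3. interest=⌊1312948·125/10000⌋=16411; principal=307133-16411=290722; balance=1312948-290722=1022226
4. interest=⌊1022226·125/10000⌋=12777; principal=307133-12777=294356; balance=1022226-294356=727870
5. interest=⌊727870·125/10000⌋=9098; principal=307133-9098=298035; balance=727870-298035=429835
6. interest=⌊429835·125/10000⌋=5372; principal=307133-5372=301761; balance=429835-301761=128074
7. interest=⌊128074·125/10000⌋=1600; principal=min(307133-1600,128074)=128074; balance=128074-128074=0

1 23545 283588 1600080
2 20001 287132 1312948
3 16411 290722 1022226
4 12777 294356 727870
5 9098 298035 429835
6 5372 301761 128074
7 1600 128074 0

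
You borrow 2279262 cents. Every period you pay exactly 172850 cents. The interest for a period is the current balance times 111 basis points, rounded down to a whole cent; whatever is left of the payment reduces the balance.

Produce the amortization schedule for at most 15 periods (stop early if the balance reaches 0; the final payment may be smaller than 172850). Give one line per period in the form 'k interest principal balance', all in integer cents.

1 25299 147551 2131711
2 23661 149189 1982522
3 22005 150845 1831677
4 20331 152519 1679158
5 18638 154212 1524946
6 16926 155924 1369022
7 15196 157654 1211368
8 13446 159404 1051964
9 11676 161174 890790
10 9887 162963 727827
11 8078 164772 563055
12 6249 166601 396454
13 4400 168450 228004
14 2530 170320 57684
15 640 57684 0

1. interest=⌊2279262·111/10000⌋=25299; principal=172850-25299=147551; balance=2279262-147551=2131711
2. interest=⌊2131711·111/10000⌋=23661; principal=172850-23661=149189; balance=2131711-149189=1982522
3. interest=⌊1982522·111/10000⌋=22005; principal=172850-22005=150845; balance=1982522-150845=1831677
4. interest=⌊1831677·111/10000⌋=20331; principal=172850-20331=152519; balance=1831677-152519=1679158
5. interest=⌊1679158·111/10000⌋=18638; principal=172850-18638=154212; balance=1679158-154212=1524946
6. interest=⌊1524946·111/10000⌋=16926; principal=172850-16926=155924; balance=1524946-155924=1369022
7. interest=⌊1369022·111/10000⌋=15196; principal=172850-15196=157654; balance=1369022-157654=1211368
8. interest=⌊1211368·111/10000⌋=13446; principal=172850-13446=159404; balance=1211368-159404=1051964
9. interest=⌊1051964·111/10000⌋=11676; principal=172850-11676=161174; balance=1051964-161174=890790
10. interest=⌊890790·111/10000⌋=9887; principal=172850-9887=162963; balance=890790-162963=727827
11. interest=⌊727827·111/10000⌋=8078; principal=172850-8078=164772; balance=727827-164772=563055
12. interest=⌊563055·111/10000⌋=6249; principal=172850-6249=166601; balance=563055-166601=396454
13. interest=⌊396454·111/10000⌋=4400; principal=172850-4400=168450; balance=396454-168450=228004
14. interest=⌊228004·111/10000⌋=2530; principal=172850-2530=170320; balance=228004-170320=57684
15. interest=⌊57684·111/10000⌋=640; principal=min(172850-640,57684)=57684; balance=57684-57684=0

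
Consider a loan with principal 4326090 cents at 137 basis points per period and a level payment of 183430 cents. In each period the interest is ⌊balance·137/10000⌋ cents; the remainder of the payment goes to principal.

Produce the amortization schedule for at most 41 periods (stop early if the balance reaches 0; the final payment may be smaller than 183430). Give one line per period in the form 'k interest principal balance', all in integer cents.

1. interest=⌊4326090·137/10000⌋=59267; principal=183430-59267=124163; balance=4326090-124163=4201927
2. interest=⌊4201927·137/10000⌋=57566; principal=183430-57566=125864; balance=4201927-125864=4076063
3. interest=⌊4076063·137/10000⌋=55842; principal=183430-55842=127588; balance=4076063-127588=3948475
4. interest=⌊3948475·137/10000⌋=54094; principal=183430-54094=129336; balance=3948475-129336=3819139
5. interest=⌊3819139·137/10000⌋=52322; principal=183430-52322=131108; balance=3819139-131108=3688031
6. interest=⌊3688031·137/10000⌋=50526; principal=183430-50526=132904; balance=3688031-132904=3555127
7. interest=⌊3555127·137/10000⌋=48705; principal=183430-48705=134725; balance=3555127-134725=3420402
8. interest=⌊3420402·137/10000⌋=46859; principal=183430-46859=136571; balance=3420402-136571=3283831
9. interest=⌊3283831·137/10000⌋=44988; principal=183430-44988=138442; balance=3283831-138442=3145389
10. interest=⌊3145389·137/10000⌋=43091; principal=183430-43091=140339; balance=3145389-140339=3005050
11. interest=⌊3005050·137/10000⌋=41169; principal=183430-41169=142261; balance=3005050-142261=2862789
12. interest=⌊2862789·137/10000⌋=39220; principal=183430-39220=144210; balance=2862789-144210=2718579
13. interest=⌊2718579·137/10000⌋=37244; principal=183430-37244=146186; balance=2718579-146186=2572393
14. interest=⌊2572393·137/10000⌋=35241; principal=183430-35241=148189; balance=2572393-148189=2424204
15. interest=⌊2424204·137/10000⌋=33211; principal=183430-33211=150219; balance=2424204-150219=2273985
16. interest=⌊2273985·137/10000⌋=31153; principal=183430-31153=152277; balance=2273985-152277=2121708
17. interest=⌊2121708·137/10000⌋=29067; principal=183430-29067=154363; balance=2121708-154363=1967345
18. interest=⌊1967345·137/10000⌋=26952; principal=183430-26952=156478; balance=1967345-156478=1810867
19. interest=⌊1810867·137/10000⌋=24808; principal=183430-24808=158622; balance=1810867-158622=1652245
20. interest=⌊1652245·137/10000⌋=22635; principal=183430-22635=160795; balance=1652245-160795=1491450
21. interest=⌊1491450·137/10000⌋=20432; principal=183430-20432=162998; balance=1491450-162998=1328452
22. interest=⌊1328452·137/10000⌋=18199; principal=183430-18199=165231; balance=1328452-165231=1163221
23. interest=⌊1163221·137/10000⌋=15936; principal=183430-15936=167494; balance=1163221-167494=995727
24. interest=⌊995727·137/10000⌋=13641; principal=183430-13641=169789; balance=995727-169789=825938
25. interest=⌊825938·137/10000⌋=11315; principal=183430-11315=172115; balance=825938-172115=653823
26. interest=⌊653823·137/10000⌋=8957; principal=183430-8957=174473; balance=653823-174473=479350
27. interest=⌊479350·137/10000⌋=6567; principal=183430-6567=176863; balance=479350-176863=302487
28. interest=⌊302487·137/10000⌋=4144; principal=183430-4144=179286; balance=302487-179286=123201
29. interest=⌊123201·137/10000⌋=1687; principal=min(183430-1687,123201)=123201; balance=123201-123201=0

1 59267 124163 4201927
2 57566 125864 4076063
3 55842 127588 3948475
4 54094 129336 3819139
5 52322 131108 3688031
6 50526 132904 3555127
7 48705 134725 3420402
8 46859 136571 3283831
9 44988 138442 3145389
10 43091 140339 3005050
11 41169 142261 2862789
12 39220 144210 2718579
13 37244 146186 2572393
14 35241 148189 2424204
15 33211 150219 2273985
16 31153 152277 2121708
17 29067 154363 1967345
18 26952 156478 1810867
19 24808 158622 1652245
20 22635 160795 1491450
21 20432 162998 1328452
22 18199 165231 1163221
23 15936 167494 995727
24 13641 169789 825938
25 11315 172115 653823
26 8957 174473 479350
27 6567 176863 302487
28 4144 179286 123201
29 1687 123201 0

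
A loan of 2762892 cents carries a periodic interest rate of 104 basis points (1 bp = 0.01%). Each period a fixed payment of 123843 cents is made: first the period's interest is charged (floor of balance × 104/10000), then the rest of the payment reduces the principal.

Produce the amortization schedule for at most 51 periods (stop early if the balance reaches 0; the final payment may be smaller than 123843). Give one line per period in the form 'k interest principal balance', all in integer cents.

1 28734 95109 2667783
2 27744 96099 2571684
3 26745 97098 2474586
4 25735 98108 2376478
5 24715 99128 2277350
6 23684 100159 2177191
7 22642 101201 2075990
8 21590 102253 1973737
9 20526 103317 1870420
10 19452 104391 1766029
11 18366 105477 1660552
12 17269 106574 1553978
13 16161 107682 1446296
14 15041 108802 1337494
15 13909 109934 1227560
16 12766 111077 1116483
17 11611 112232 1004251
18 10444 113399 890852
19 9264 114579 776273
20 8073 115770 660503
21 6869 116974 543529
22 5652 118191 425338
23 4423 119420 305918
24 3181 120662 185256
25 1926 121917 63339
26 658 63339 0

1. interest=⌊2762892·104/10000⌋=28734; principal=123843-28734=95109; balance=2762892-95109=2667783
2. interest=⌊2667783·104/10000⌋=27744; principal=123843-27744=96099; balance=2667783-96099=2571684
3. interest=⌊2571684·104/10000⌋=26745; principal=123843-26745=97098; balance=2571684-97098=2474586
4. interest=⌊2474586·104/10000⌋=25735; principal=123843-25735=98108; balance=2474586-98108=2376478
5. interest=⌊2376478·104/10000⌋=24715; principal=123843-24715=99128; balance=2376478-99128=2277350
6. interest=⌊2277350·104/10000⌋=23684; principal=123843-23684=100159; balance=2277350-100159=2177191
7. interest=⌊2177191·104/10000⌋=22642; principal=123843-22642=101201; balance=2177191-101201=2075990
8. interest=⌊2075990·104/10000⌋=21590; principal=123843-21590=102253; balance=2075990-102253=1973737
9. interest=⌊1973737·104/10000⌋=20526; principal=123843-20526=103317; balance=1973737-103317=1870420
10. interest=⌊1870420·104/10000⌋=19452; principal=123843-19452=104391; balance=1870420-104391=1766029
11. interest=⌊1766029·104/10000⌋=18366; principal=123843-18366=105477; balance=1766029-105477=1660552
12. interest=⌊1660552·104/10000⌋=17269; principal=123843-17269=106574; balance=1660552-106574=1553978
13. interest=⌊1553978·104/10000⌋=16161; principal=123843-16161=107682; balance=1553978-107682=1446296
14. interest=⌊1446296·104/10000⌋=15041; principal=123843-15041=108802; balance=1446296-108802=1337494
15. interest=⌊1337494·104/10000⌋=13909; principal=123843-13909=109934; balance=1337494-109934=1227560
16. interest=⌊1227560·104/10000⌋=12766; principal=123843-12766=111077; balance=1227560-111077=1116483
17. interest=⌊1116483·104/10000⌋=11611; principal=123843-11611=112232; balance=1116483-112232=1004251
18. interest=⌊1004251·104/10000⌋=10444; principal=123843-10444=113399; balance=1004251-113399=890852
19. interest=⌊890852·104/10000⌋=9264; principal=123843-9264=114579; balance=890852-114579=776273
20. interest=⌊776273·104/10000⌋=8073; principal=123843-8073=115770; balance=776273-115770=660503
21. interest=⌊660503·104/10000⌋=6869; principal=123843-6869=116974; balance=660503-116974=543529
22. interest=⌊543529·104/10000⌋=5652; principal=123843-5652=118191; balance=543529-118191=425338
23. interest=⌊425338·104/10000⌋=4423; principal=123843-4423=119420; balance=425338-119420=305918
24. interest=⌊305918·104/10000⌋=3181; principal=123843-3181=120662; balance=305918-120662=185256
25. interest=⌊185256·104/10000⌋=1926; principal=123843-1926=121917; balance=185256-121917=63339
26. interest=⌊63339·104/10000⌋=658; principal=min(123843-658,63339)=63339; balance=63339-63339=0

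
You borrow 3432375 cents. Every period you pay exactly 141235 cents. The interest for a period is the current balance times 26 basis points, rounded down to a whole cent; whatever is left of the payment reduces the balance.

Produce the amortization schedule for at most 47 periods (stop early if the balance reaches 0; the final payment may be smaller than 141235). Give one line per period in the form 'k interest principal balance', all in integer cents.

1. interest=⌊3432375·26/10000⌋=8924; principal=141235-8924=132311; balance=3432375-132311=3300064
2. interest=⌊3300064·26/10000⌋=8580; principal=141235-8580=132655; balance=3300064-132655=3167409
3. interest=⌊3167409·26/10000⌋=8235; principal=141235-8235=133000; balance=3167409-133000=3034409
4. interest=⌊3034409·26/10000⌋=7889; principal=141235-7889=133346; balance=3034409-133346=2901063
5. interest=⌊2901063·26/10000⌋=7542; principal=141235-7542=133693; balance=2901063-133693=2767370
6. interest=⌊2767370·26/10000⌋=7195; principal=141235-7195=134040; balance=2767370-134040=2633330
7. interest=⌊2633330·26/10000⌋=6846; principal=141235-6846=134389; balance=2633330-134389=2498941
8. interest=⌊2498941·26/10000⌋=6497; principal=141235-6497=134738; balance=2498941-134738=2364203
9. interest=⌊2364203·26/10000⌋=6146; principal=141235-6146=135089; balance=2364203-135089=2229114
10. interest=⌊2229114·26/10000⌋=5795; principal=141235-5795=135440; balance=2229114-135440=2093674
11. interest=⌊2093674·26/10000⌋=5443; principal=141235-5443=135792; balance=2093674-135792=1957882
12. interest=⌊1957882·26/10000⌋=5090; principal=141235-5090=136145; balance=1957882-136145=1821737
13. interest=⌊1821737·26/10000⌋=4736; principal=141235-4736=136499; balance=1821737-136499=1685238
14. interest=⌊1685238·26/10000⌋=4381; principal=141235-4381=136854; balance=1685238-136854=1548384
15. interest=⌊1548384·26/10000⌋=4025; principal=141235-4025=137210; balance=1548384-137210=1411174
16. interest=⌊1411174·26/10000⌋=3669; principal=141235-3669=137566; balance=1411174-137566=1273608
17. interest=⌊1273608·26/10000⌋=3311; principal=141235-3311=137924; balance=1273608-137924=1135684
18. interest=⌊1135684·26/10000⌋=2952; principal=141235-2952=138283; balance=1135684-138283=997401
19. interest=⌊997401·26/10000⌋=2593; principal=141235-2593=138642; balance=997401-138642=858759
20. interest=⌊858759·26/10000⌋=2232; principal=141235-2232=139003; balance=858759-139003=719756
21. interest=⌊719756·26/10000⌋=1871; principal=141235-1871=139364; balance=719756-139364=580392
22. interest=⌊580392·26/10000⌋=1509; principal=141235-1509=139726; balance=580392-139726=440666
23. interest=⌊440666·26/10000⌋=1145; principal=141235-1145=140090; balance=440666-140090=300576
24. interest=⌊300576·26/10000⌋=781; principal=141235-781=140454; balance=300576-140454=160122
25. interest=⌊160122·26/10000⌋=416; principal=141235-416=140819; balance=160122-140819=19303
26. interest=⌊19303·26/10000⌋=50; principal=min(141235-50,19303)=19303; balance=19303-19303=0

1 8924 132311 3300064
2 8580 132655 3167409
3 8235 133000 3034409
4 7889 133346 2901063
5 7542 133693 2767370
6 7195 134040 2633330
7 6846 134389 2498941
8 6497 134738 2364203
9 6146 135089 2229114
10 5795 135440 2093674
11 5443 135792 1957882
12 5090 136145 1821737
13 4736 136499 1685238
14 4381 136854 1548384
15 4025 137210 1411174
16 3669 137566 1273608
17 3311 137924 1135684
18 2952 138283 997401
19 2593 138642 858759
20 2232 139003 719756
21 1871 139364 580392
22 1509 139726 440666
23 1145 140090 300576
24 781 140454 160122
25 416 140819 19303
26 50 19303 0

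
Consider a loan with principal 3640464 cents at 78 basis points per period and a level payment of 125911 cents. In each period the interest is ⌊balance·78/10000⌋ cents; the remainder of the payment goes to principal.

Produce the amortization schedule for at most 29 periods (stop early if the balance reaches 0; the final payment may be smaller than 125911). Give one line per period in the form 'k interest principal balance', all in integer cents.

1 28395 97516 3542948
2 27634 98277 3444671
3 26868 99043 3345628
4 26095 99816 3245812
5 25317 100594 3145218
6 24532 101379 3043839
7 23741 102170 2941669
8 22945 102966 2838703
9 22141 103770 2734933
10 21332 104579 2630354
11 20516 105395 2524959
12 19694 106217 2418742
13 18866 107045 2311697
14 18031 107880 2203817
15 17189 108722 2095095
16 16341 109570 1985525
17 15487 110424 1875101
18 14625 111286 1763815
19 13757 112154 1651661
20 12882 113029 1538632
21 12001 113910 1424722
22 11112 114799 1309923
23 10217 115694 1194229
24 9314 116597 1077632
25 8405 117506 960126
26 7488 118423 841703
27 6565 119346 722357
28 5634 120277 602080
29 4696 121215 480865

1. interest=⌊3640464·78/10000⌋=28395; principal=125911-28395=97516; balance=3640464-97516=3542948
2. interest=⌊3542948·78/10000⌋=27634; principal=125911-27634=98277; balance=3542948-98277=3444671
3. interest=⌊3444671·78/10000⌋=26868; principal=125911-26868=99043; balance=3444671-99043=3345628
4. interest=⌊3345628·78/10000⌋=26095; principal=125911-26095=99816; balance=3345628-99816=3245812
5. interest=⌊3245812·78/10000⌋=25317; principal=125911-25317=100594; balance=3245812-100594=3145218
6. interest=⌊3145218·78/10000⌋=24532; principal=125911-24532=101379; balance=3145218-101379=3043839
7. interest=⌊3043839·78/10000⌋=23741; principal=125911-23741=102170; balance=3043839-102170=2941669
8. interest=⌊2941669·78/10000⌋=22945; principal=125911-22945=102966; balance=2941669-102966=2838703
9. interest=⌊2838703·78/10000⌋=22141; principal=125911-22141=103770; balance=2838703-103770=2734933
10. interest=⌊2734933·78/10000⌋=21332; principal=125911-21332=104579; balance=2734933-104579=2630354
11. interest=⌊2630354·78/10000⌋=20516; principal=125911-20516=105395; balance=2630354-105395=2524959
12. interest=⌊2524959·78/10000⌋=19694; principal=125911-19694=106217; balance=2524959-106217=2418742
13. interest=⌊2418742·78/10000⌋=18866; principal=125911-18866=107045; balance=2418742-107045=2311697
14. interest=⌊2311697·78/10000⌋=18031; principal=125911-18031=107880; balance=2311697-107880=2203817
15. interest=⌊2203817·78/10000⌋=17189; principal=125911-17189=108722; balance=2203817-108722=2095095
16. interest=⌊2095095·78/10000⌋=16341; principal=125911-16341=109570; balance=2095095-109570=1985525
17. interest=⌊1985525·78/10000⌋=15487; principal=125911-15487=110424; balance=1985525-110424=1875101
18. interest=⌊1875101·78/10000⌋=14625; principal=125911-14625=111286; balance=1875101-111286=1763815
19. interest=⌊1763815·78/10000⌋=13757; principal=125911-13757=112154; balance=1763815-112154=1651661
20. interest=⌊1651661·78/10000⌋=12882; principal=125911-12882=113029; balance=1651661-113029=1538632
21. interest=⌊1538632·78/10000⌋=12001; principal=125911-12001=113910; balance=1538632-113910=1424722
22. interest=⌊1424722·78/10000⌋=11112; principal=125911-11112=114799; balance=1424722-114799=1309923
23. interest=⌊1309923·78/10000⌋=10217; principal=125911-10217=115694; balance=1309923-115694=1194229
24. interest=⌊1194229·78/10000⌋=9314; principal=125911-9314=116597; balance=1194229-116597=1077632
25. interest=⌊1077632·78/10000⌋=8405; principal=125911-8405=117506; balance=1077632-117506=960126
26. interest=⌊960126·78/10000⌋=7488; principal=125911-7488=118423; balance=960126-118423=841703
27. interest=⌊841703·78/10000⌋=6565; principal=125911-6565=119346; balance=841703-119346=722357
28. interest=⌊722357·78/10000⌋=5634; principal=125911-5634=120277; balance=722357-120277=602080
29. interest=⌊602080·78/10000⌋=4696; principal=125911-4696=121215; balance=602080-121215=480865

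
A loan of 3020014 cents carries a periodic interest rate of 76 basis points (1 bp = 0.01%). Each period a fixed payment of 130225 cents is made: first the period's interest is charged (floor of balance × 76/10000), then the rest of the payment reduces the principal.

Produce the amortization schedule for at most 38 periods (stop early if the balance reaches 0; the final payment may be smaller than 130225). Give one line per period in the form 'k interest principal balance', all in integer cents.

1 22952 107273 2912741
2 22136 108089 2804652
3 21315 108910 2695742
4 20487 109738 2586004
5 19653 110572 2475432
6 18813 111412 2364020
7 17966 112259 2251761
8 17113 113112 2138649
9 16253 113972 2024677
10 15387 114838 1909839
11 14514 115711 1794128
12 13635 116590 1677538
13 12749 117476 1560062
14 11856 118369 1441693
15 10956 119269 1322424
16 10050 120175 1202249
17 9137 121088 1081161
18 8216 122009 959152
19 7289 122936 836216
20 6355 123870 712346
21 5413 124812 587534
22 4465 125760 461774
23 3509 126716 335058
24 2546 127679 207379
25 1576 128649 78730
26 598 78730 0

1. interest=⌊3020014·76/10000⌋=22952; principal=130225-22952=107273; balance=3020014-107273=2912741
2. interest=⌊2912741·76/10000⌋=22136; principal=130225-22136=108089; balance=2912741-108089=2804652
3. interest=⌊2804652·76/10000⌋=21315; principal=130225-21315=108910; balance=2804652-108910=2695742
4. interest=⌊2695742·76/10000⌋=20487; principal=130225-20487=109738; balance=2695742-109738=2586004
5. interest=⌊2586004·76/10000⌋=19653; principal=130225-19653=110572; balance=2586004-110572=2475432
6. interest=⌊2475432·76/10000⌋=18813; principal=130225-18813=111412; balance=2475432-111412=2364020
7. interest=⌊2364020·76/10000⌋=17966; principal=130225-17966=112259; balance=2364020-112259=2251761
8. interest=⌊2251761·76/10000⌋=17113; principal=130225-17113=113112; balance=2251761-113112=2138649
9. interest=⌊2138649·76/10000⌋=16253; principal=130225-16253=113972; balance=2138649-113972=2024677
10. interest=⌊2024677·76/10000⌋=15387; principal=130225-15387=114838; balance=2024677-114838=1909839
11. interest=⌊1909839·76/10000⌋=14514; principal=130225-14514=115711; balance=1909839-115711=1794128
12. interest=⌊1794128·76/10000⌋=13635; principal=130225-13635=116590; balance=1794128-116590=1677538
13. interest=⌊1677538·76/10000⌋=12749; principal=130225-12749=117476; balance=1677538-117476=1560062
14. interest=⌊1560062·76/10000⌋=11856; principal=130225-11856=118369; balance=1560062-118369=1441693
15. interest=⌊1441693·76/10000⌋=10956; principal=130225-10956=119269; balance=1441693-119269=1322424
16. interest=⌊1322424·76/10000⌋=10050; principal=130225-10050=120175; balance=1322424-120175=1202249
17. interest=⌊1202249·76/10000⌋=9137; principal=130225-9137=121088; balance=1202249-121088=1081161
18. interest=⌊1081161·76/10000⌋=8216; principal=130225-8216=122009; balance=1081161-122009=959152
19. interest=⌊959152·76/10000⌋=7289; principal=130225-7289=122936; balance=959152-122936=836216
20. interest=⌊836216·76/10000⌋=6355; principal=130225-6355=123870; balance=836216-123870=712346
21. interest=⌊712346·76/10000⌋=5413; principal=130225-5413=124812; balance=712346-124812=587534
22. interest=⌊587534·76/10000⌋=4465; principal=130225-4465=125760; balance=587534-125760=461774
23. interest=⌊461774·76/10000⌋=3509; principal=130225-3509=126716; balance=461774-126716=335058
24. interest=⌊335058·76/10000⌋=2546; principal=130225-2546=127679; balance=335058-127679=207379
25. interest=⌊207379·76/10000⌋=1576; principal=130225-1576=128649; balance=207379-128649=78730
26. interest=⌊78730·76/10000⌋=598; principal=min(130225-598,78730)=78730; balance=78730-78730=0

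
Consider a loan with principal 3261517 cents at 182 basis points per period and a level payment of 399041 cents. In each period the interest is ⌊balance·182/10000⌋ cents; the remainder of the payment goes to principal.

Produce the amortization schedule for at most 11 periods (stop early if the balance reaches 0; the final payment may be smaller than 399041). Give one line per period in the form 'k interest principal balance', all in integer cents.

1 59359 339682 2921835
2 53177 345864 2575971
3 46882 352159 2223812
4 40473 358568 1865244
5 33947 365094 1500150
6 27302 371739 1128411
7 20537 378504 749907
8 13648 385393 364514
9 6634 364514 0

1. interest=⌊3261517·182/10000⌋=59359; principal=399041-59359=339682; balance=3261517-339682=2921835
2. interest=⌊2921835·182/10000⌋=53177; principal=399041-53177=345864; balance=2921835-345864=2575971
3. interest=⌊2575971·182/10000⌋=46882; principal=399041-46882=352159; balance=2575971-352159=2223812
4. interest=⌊2223812·182/10000⌋=40473; principal=399041-40473=358568; balance=2223812-358568=1865244
5. interest=⌊1865244·182/10000⌋=33947; principal=399041-33947=365094; balance=1865244-365094=1500150
6. interest=⌊1500150·182/10000⌋=27302; principal=399041-27302=371739; balance=1500150-371739=1128411
7. interest=⌊1128411·182/10000⌋=20537; principal=399041-20537=378504; balance=1128411-378504=749907
8. interest=⌊749907·182/10000⌋=13648; principal=399041-13648=385393; balance=749907-385393=364514
9. interest=⌊364514·182/10000⌋=6634; principal=min(399041-6634,364514)=364514; balance=364514-364514=0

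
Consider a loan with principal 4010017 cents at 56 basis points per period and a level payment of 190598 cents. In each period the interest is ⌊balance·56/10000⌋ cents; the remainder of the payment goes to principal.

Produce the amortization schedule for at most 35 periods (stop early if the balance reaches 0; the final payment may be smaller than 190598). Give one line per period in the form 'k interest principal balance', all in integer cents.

1 22456 168142 3841875
2 21514 169084 3672791
3 20567 170031 3502760
4 19615 170983 3331777
5 18657 171941 3159836
6 17695 172903 2986933
7 16726 173872 2813061
8 15753 174845 2638216
9 14774 175824 2462392
10 13789 176809 2285583
11 12799 177799 2107784
12 11803 178795 1928989
13 10802 179796 1749193
14 9795 180803 1568390
15 8782 181816 1386574
16 7764 182834 1203740
17 6740 183858 1019882
18 5711 184887 834995
19 4675 185923 649072
20 3634 186964 462108
21 2587 188011 274097
22 1534 189064 85033
23 476 85033 0

1. interest=⌊4010017·56/10000⌋=22456; principal=190598-22456=168142; balance=4010017-168142=3841875
2. interest=⌊3841875·56/10000⌋=21514; principal=190598-21514=169084; balance=3841875-169084=3672791
3. interest=⌊3672791·56/10000⌋=20567; principal=190598-20567=170031; balance=3672791-170031=3502760
4. interest=⌊3502760·56/10000⌋=19615; principal=190598-19615=170983; balance=3502760-170983=3331777
5. interest=⌊3331777·56/10000⌋=18657; principal=190598-18657=171941; balance=3331777-171941=3159836
6. interest=⌊3159836·56/10000⌋=17695; principal=190598-17695=172903; balance=3159836-172903=2986933
7. interest=⌊2986933·56/10000⌋=16726; principal=190598-16726=173872; balance=2986933-173872=2813061
8. interest=⌊2813061·56/10000⌋=15753; principal=190598-15753=174845; balance=2813061-174845=2638216
9. interest=⌊2638216·56/10000⌋=14774; principal=190598-14774=175824; balance=2638216-175824=2462392
10. interest=⌊2462392·56/10000⌋=13789; principal=190598-13789=176809; balance=2462392-176809=2285583
11. interest=⌊2285583·56/10000⌋=12799; principal=190598-12799=177799; balance=2285583-177799=2107784
12. interest=⌊2107784·56/10000⌋=11803; principal=190598-11803=178795; balance=2107784-178795=1928989
13. interest=⌊1928989·56/10000⌋=10802; principal=190598-10802=179796; balance=1928989-179796=1749193
14. interest=⌊1749193·56/10000⌋=9795; principal=190598-9795=180803; balance=1749193-180803=1568390
15. interest=⌊1568390·56/10000⌋=8782; principal=190598-8782=181816; balance=1568390-181816=1386574
16. interest=⌊1386574·56/10000⌋=7764; principal=190598-7764=182834; balance=1386574-182834=1203740
17. interest=⌊1203740·56/10000⌋=6740; principal=190598-6740=183858; balance=1203740-183858=1019882
18. interest=⌊1019882·56/10000⌋=5711; principal=190598-5711=184887; balance=1019882-184887=834995
19. interest=⌊834995·56/10000⌋=4675; principal=190598-4675=185923; balance=834995-185923=649072
20. interest=⌊649072·56/10000⌋=3634; principal=190598-3634=186964; balance=649072-186964=462108
21. interest=⌊462108·56/10000⌋=2587; principal=190598-2587=188011; balance=462108-188011=274097
22. interest=⌊274097·56/10000⌋=1534; principal=190598-1534=189064; balance=274097-189064=85033
23. interest=⌊85033·56/10000⌋=476; principal=min(190598-476,85033)=85033; balance=85033-85033=0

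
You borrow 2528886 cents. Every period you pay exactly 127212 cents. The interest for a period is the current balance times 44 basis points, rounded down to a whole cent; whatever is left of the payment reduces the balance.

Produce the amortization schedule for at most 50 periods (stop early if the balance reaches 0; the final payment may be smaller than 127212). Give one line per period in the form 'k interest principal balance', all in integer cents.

1 11127 116085 2412801
2 10616 116596 2296205
3 10103 117109 2179096
4 9588 117624 2061472
5 9070 118142 1943330
6 8550 118662 1824668
7 8028 119184 1705484
8 7504 119708 1585776
9 6977 120235 1465541
10 6448 120764 1344777
11 5917 121295 1223482
12 5383 121829 1101653
13 4847 122365 979288
14 4308 122904 856384
15 3768 123444 732940
16 3224 123988 608952
17 2679 124533 484419
18 2131 125081 359338
19 1581 125631 233707
20 1028 126184 107523
21 473 107523 0

1. interest=⌊2528886·44/10000⌋=11127; principal=127212-11127=116085; balance=2528886-116085=2412801
2. interest=⌊2412801·44/10000⌋=10616; principal=127212-10616=116596; balance=2412801-116596=2296205
3. interest=⌊2296205·44/10000⌋=10103; principal=127212-10103=117109; balance=2296205-117109=2179096
4. interest=⌊2179096·44/10000⌋=9588; principal=127212-9588=117624; balance=2179096-117624=2061472
5. interest=⌊2061472·44/10000⌋=9070; principal=127212-9070=118142; balance=2061472-118142=1943330
6. interest=⌊1943330·44/10000⌋=8550; principal=127212-8550=118662; balance=1943330-118662=1824668
7. interest=⌊1824668·44/10000⌋=8028; principal=127212-8028=119184; balance=1824668-119184=1705484
8. interest=⌊1705484·44/10000⌋=7504; principal=127212-7504=119708; balance=1705484-119708=1585776
9. interest=⌊1585776·44/10000⌋=6977; principal=127212-6977=120235; balance=1585776-120235=1465541
10. interest=⌊1465541·44/10000⌋=6448; principal=127212-6448=120764; balance=1465541-120764=1344777
11. interest=⌊1344777·44/10000⌋=5917; principal=127212-5917=121295; balance=1344777-121295=1223482
12. interest=⌊1223482·44/10000⌋=5383; principal=127212-5383=121829; balance=1223482-121829=1101653
13. interest=⌊1101653·44/10000⌋=4847; principal=127212-4847=122365; balance=1101653-122365=979288
14. interest=⌊979288·44/10000⌋=4308; principal=127212-4308=122904; balance=979288-122904=856384
15. interest=⌊856384·44/10000⌋=3768; principal=127212-3768=123444; balance=856384-123444=732940
16. interest=⌊732940·44/10000⌋=3224; principal=127212-3224=123988; balance=732940-123988=608952
17. interest=⌊608952·44/10000⌋=2679; principal=127212-2679=124533; balance=608952-124533=484419
18. interest=⌊484419·44/10000⌋=2131; principal=127212-2131=125081; balance=484419-125081=359338
19. interest=⌊359338·44/10000⌋=1581; principal=127212-1581=125631; balance=359338-125631=233707
20. interest=⌊233707·44/10000⌋=1028; principal=127212-1028=126184; balance=233707-126184=107523
21. interest=⌊107523·44/10000⌋=473; principal=min(127212-473,107523)=107523; balance=107523-107523=0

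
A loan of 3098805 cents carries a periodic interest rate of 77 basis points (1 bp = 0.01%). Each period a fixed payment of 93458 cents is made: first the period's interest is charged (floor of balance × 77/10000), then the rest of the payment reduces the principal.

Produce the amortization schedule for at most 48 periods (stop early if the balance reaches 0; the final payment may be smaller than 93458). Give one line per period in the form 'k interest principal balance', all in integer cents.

1. interest=⌊3098805·77/10000⌋=23860; principal=93458-23860=69598; balance=3098805-69598=3029207
2. interest=⌊3029207·77/10000⌋=23324; principal=93458-23324=70134; balance=3029207-70134=2959073
3. interest=⌊2959073·77/10000⌋=22784; principal=93458-22784=70674; balance=2959073-70674=2888399
4. interest=⌊2888399·77/10000⌋=22240; principal=93458-22240=71218; balance=2888399-71218=2817181
5. interest=⌊2817181·77/10000⌋=21692; principal=93458-21692=71766; balance=2817181-71766=2745415
6. interest=⌊2745415·77/10000⌋=21139; principal=93458-21139=72319; balance=2745415-72319=2673096
7. interest=⌊2673096·77/10000⌋=20582; principal=93458-20582=72876; balance=2673096-72876=2600220
8. interest=⌊2600220·77/10000⌋=20021; principal=93458-20021=73437; balance=2600220-73437=2526783
9. interest=⌊2526783·77/10000⌋=19456; principal=93458-19456=74002; balance=2526783-74002=2452781
10. interest=⌊2452781·77/10000⌋=18886; principal=93458-18886=74572; balance=2452781-74572=2378209
11. interest=⌊2378209·77/10000⌋=18312; principal=93458-18312=75146; balance=2378209-75146=2303063
12. interest=⌊2303063·77/10000⌋=17733; principal=93458-17733=75725; balance=2303063-75725=2227338
13. interest=⌊2227338·77/10000⌋=17150; principal=93458-17150=76308; balance=2227338-76308=2151030
14. interest=⌊2151030·77/10000⌋=16562; principal=93458-16562=76896; balance=2151030-76896=2074134
15. interest=⌊2074134·77/10000⌋=15970; principal=93458-15970=77488; balance=2074134-77488=1996646
16. interest=⌊1996646·77/10000⌋=15374; principal=93458-15374=78084; balance=1996646-78084=1918562
17. interest=⌊1918562·77/10000⌋=14772; principal=93458-14772=78686; balance=1918562-78686=1839876
18. interest=⌊1839876·77/10000⌋=14167; principal=93458-14167=79291; balance=1839876-79291=1760585
19. interest=⌊1760585·77/10000⌋=13556; principal=93458-13556=79902; balance=1760585-79902=1680683
20. interest=⌊1680683·77/10000⌋=12941; principal=93458-12941=80517; balance=1680683-80517=1600166
21. interest=⌊1600166·77/10000⌋=12321; principal=93458-12321=81137; balance=1600166-81137=1519029
22. interest=⌊1519029·77/10000⌋=11696; principal=93458-11696=81762; balance=1519029-81762=1437267
23. interest=⌊1437267·77/10000⌋=11066; principal=93458-11066=82392; balance=1437267-82392=1354875
24. interest=⌊1354875·77/10000⌋=10432; principal=93458-10432=83026; balance=1354875-83026=1271849
25. interest=⌊1271849·77/10000⌋=9793; principal=93458-9793=83665; balance=1271849-83665=1188184
26. interest=⌊1188184·77/10000⌋=9149; principal=93458-9149=84309; balance=1188184-84309=1103875
27. interest=⌊1103875·77/10000⌋=8499; principal=93458-8499=84959; balance=1103875-84959=1018916
28. interest=⌊1018916·77/10000⌋=7845; principal=93458-7845=85613; balance=1018916-85613=933303
29. interest=⌊933303·77/10000⌋=7186; principal=93458-7186=86272; balance=933303-86272=847031
30. interest=⌊847031·77/10000⌋=6522; principal=93458-6522=86936; balance=847031-86936=760095
31. interest=⌊760095·77/10000⌋=5852; principal=93458-5852=87606; balance=760095-87606=672489
32. interest=⌊672489·77/10000⌋=5178; principal=93458-5178=88280; balance=672489-88280=584209
33. interest=⌊584209·77/10000⌋=4498; principal=93458-4498=88960; balance=584209-88960=495249
34. interest=⌊495249·77/10000⌋=3813; principal=93458-3813=89645; balance=495249-89645=405604
35. interest=⌊405604·77/10000⌋=3123; principal=93458-3123=90335; balance=405604-90335=315269
36. interest=⌊315269·77/10000⌋=2427; principal=93458-2427=91031; balance=315269-91031=224238
37. interest=⌊224238·77/10000⌋=1726; principal=93458-1726=91732; balance=224238-91732=132506
38. interest=⌊132506·77/10000⌋=1020; principal=93458-1020=92438; balance=132506-92438=40068
39. interest=⌊40068·77/10000⌋=308; principal=min(93458-308,40068)=40068; balance=40068-40068=0

1 23860 69598 3029207
2 23324 70134 2959073
3 22784 70674 2888399
4 22240 71218 2817181
5 21692 71766 2745415
6 21139 72319 2673096
7 20582 72876 2600220
8 20021 73437 2526783
9 19456 74002 2452781
10 18886 74572 2378209
11 18312 75146 2303063
12 17733 75725 2227338
13 17150 76308 2151030
14 16562 76896 2074134
15 15970 77488 1996646
16 15374 78084 1918562
17 14772 78686 1839876
18 14167 79291 1760585
19 13556 79902 1680683
20 12941 80517 1600166
21 12321 81137 1519029
22 11696 81762 1437267
23 11066 82392 1354875
24 10432 83026 1271849
25 9793 83665 1188184
26 9149 84309 1103875
27 8499 84959 1018916
28 7845 85613 933303
29 7186 86272 847031
30 6522 86936 760095
31 5852 87606 672489
32 5178 88280 584209
33 4498 88960 495249
34 3813 89645 405604
35 3123 90335 315269
36 2427 91031 224238
37 1726 91732 132506
38 1020 92438 40068
39 308 40068 0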